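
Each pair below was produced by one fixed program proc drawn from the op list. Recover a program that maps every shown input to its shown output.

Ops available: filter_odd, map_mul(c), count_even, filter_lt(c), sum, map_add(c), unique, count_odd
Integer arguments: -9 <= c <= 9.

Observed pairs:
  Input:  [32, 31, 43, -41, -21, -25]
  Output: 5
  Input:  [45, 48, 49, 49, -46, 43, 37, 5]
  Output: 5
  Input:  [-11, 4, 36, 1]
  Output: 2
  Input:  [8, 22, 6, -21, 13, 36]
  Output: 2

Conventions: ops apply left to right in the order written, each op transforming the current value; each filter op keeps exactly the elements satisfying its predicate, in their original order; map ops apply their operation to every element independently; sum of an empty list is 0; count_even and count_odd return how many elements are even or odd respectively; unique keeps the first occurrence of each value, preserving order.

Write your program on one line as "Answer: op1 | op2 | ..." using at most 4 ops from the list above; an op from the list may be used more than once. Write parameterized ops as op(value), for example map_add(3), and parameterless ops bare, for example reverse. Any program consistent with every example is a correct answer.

filter_odd | map_add(3) | unique | count_even

Check, running the answer program on each example:
  [32, 31, 43, -41, -21, -25] -> [31, 43, -41, -21, -25] -> [34, 46, -38, -18, -22] -> [34, 46, -38, -18, -22] -> 5
  [45, 48, 49, 49, -46, 43, 37, 5] -> [45, 49, 49, 43, 37, 5] -> [48, 52, 52, 46, 40, 8] -> [48, 52, 46, 40, 8] -> 5
  [-11, 4, 36, 1] -> [-11, 1] -> [-8, 4] -> [-8, 4] -> 2
  [8, 22, 6, -21, 13, 36] -> [-21, 13] -> [-18, 16] -> [-18, 16] -> 2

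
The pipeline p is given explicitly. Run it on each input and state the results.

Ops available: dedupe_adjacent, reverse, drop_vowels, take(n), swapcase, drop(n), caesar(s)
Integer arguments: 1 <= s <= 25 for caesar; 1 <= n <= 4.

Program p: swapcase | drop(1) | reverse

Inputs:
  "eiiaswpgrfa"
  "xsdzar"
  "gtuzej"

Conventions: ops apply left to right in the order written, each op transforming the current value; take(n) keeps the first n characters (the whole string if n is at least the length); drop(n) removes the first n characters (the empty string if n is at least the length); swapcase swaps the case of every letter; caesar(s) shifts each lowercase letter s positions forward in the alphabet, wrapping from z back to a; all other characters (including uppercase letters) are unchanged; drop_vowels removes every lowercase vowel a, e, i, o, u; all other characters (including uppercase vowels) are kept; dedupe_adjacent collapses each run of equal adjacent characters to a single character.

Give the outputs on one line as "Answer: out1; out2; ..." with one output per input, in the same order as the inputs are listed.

Execution, op by op:
  "eiiaswpgrfa" -> "EIIASWPGRFA" -> "IIASWPGRFA" -> "AFRGPWSAII"
  "xsdzar" -> "XSDZAR" -> "SDZAR" -> "RAZDS"
  "gtuzej" -> "GTUZEJ" -> "TUZEJ" -> "JEZUT"

"AFRGPWSAII"; "RAZDS"; "JEZUT"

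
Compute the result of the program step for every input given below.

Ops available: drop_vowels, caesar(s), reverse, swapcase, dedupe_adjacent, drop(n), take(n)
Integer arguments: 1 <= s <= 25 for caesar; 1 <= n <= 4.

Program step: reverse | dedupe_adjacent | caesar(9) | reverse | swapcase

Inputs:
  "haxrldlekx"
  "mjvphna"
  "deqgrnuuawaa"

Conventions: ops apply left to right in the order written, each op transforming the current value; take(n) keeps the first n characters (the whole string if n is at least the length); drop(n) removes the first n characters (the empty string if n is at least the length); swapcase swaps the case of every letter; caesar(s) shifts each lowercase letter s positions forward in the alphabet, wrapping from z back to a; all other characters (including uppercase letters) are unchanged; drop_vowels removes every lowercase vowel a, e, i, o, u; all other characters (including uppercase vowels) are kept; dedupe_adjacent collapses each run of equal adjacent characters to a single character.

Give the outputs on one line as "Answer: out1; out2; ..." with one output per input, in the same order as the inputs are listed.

Execution, op by op:
  "haxrldlekx" -> "xkeldlrxah" -> "xkeldlrxah" -> "gtnumuagjq" -> "qjgaumuntg" -> "QJGAUMUNTG"
  "mjvphna" -> "anhpvjm" -> "anhpvjm" -> "jwqyesv" -> "vseyqwj" -> "VSEYQWJ"
  "deqgrnuuawaa" -> "aawauunrgqed" -> "awaunrgqed" -> "jfjdwapznm" -> "mnzpawdjfj" -> "MNZPAWDJFJ"

"QJGAUMUNTG"; "VSEYQWJ"; "MNZPAWDJFJ"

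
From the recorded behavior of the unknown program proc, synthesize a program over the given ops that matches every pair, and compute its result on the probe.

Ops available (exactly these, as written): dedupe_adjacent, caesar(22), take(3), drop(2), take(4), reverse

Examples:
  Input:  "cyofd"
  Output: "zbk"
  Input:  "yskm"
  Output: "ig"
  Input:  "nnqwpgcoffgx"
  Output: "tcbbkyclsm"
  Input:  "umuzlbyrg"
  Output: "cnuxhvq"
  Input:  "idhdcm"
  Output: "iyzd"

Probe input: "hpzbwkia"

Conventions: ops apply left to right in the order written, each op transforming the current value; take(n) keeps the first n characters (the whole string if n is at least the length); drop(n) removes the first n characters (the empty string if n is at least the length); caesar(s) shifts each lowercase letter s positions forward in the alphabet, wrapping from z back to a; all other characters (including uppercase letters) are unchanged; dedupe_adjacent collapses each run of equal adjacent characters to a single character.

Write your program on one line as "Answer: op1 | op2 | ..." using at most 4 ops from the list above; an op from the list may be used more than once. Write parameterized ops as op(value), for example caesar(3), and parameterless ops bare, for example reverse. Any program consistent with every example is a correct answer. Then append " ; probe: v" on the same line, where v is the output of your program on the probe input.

drop(2) | caesar(22) | reverse ; probe: "wegsxv"

Check, running the answer program on each example:
  "cyofd" -> "ofd" -> "kbz" -> "zbk"
  "yskm" -> "km" -> "gi" -> "ig"
  "nnqwpgcoffgx" -> "qwpgcoffgx" -> "mslcykbbct" -> "tcbbkyclsm"
  "umuzlbyrg" -> "uzlbyrg" -> "qvhxunc" -> "cnuxhvq"
  "idhdcm" -> "hdcm" -> "dzyi" -> "iyzd"
  probe: "hpzbwkia" -> "zbwkia" -> "vxsgew" -> "wegsxv"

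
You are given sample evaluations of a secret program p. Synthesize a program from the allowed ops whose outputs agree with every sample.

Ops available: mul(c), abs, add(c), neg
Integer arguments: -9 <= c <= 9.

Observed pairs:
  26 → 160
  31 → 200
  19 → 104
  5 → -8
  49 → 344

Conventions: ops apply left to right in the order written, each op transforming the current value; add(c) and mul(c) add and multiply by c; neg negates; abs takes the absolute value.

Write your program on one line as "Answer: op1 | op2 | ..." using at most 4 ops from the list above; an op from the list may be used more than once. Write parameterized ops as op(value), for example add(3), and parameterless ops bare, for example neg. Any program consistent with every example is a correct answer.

add(-1) | add(-5) | mul(8)

Check, running the answer program on each example:
  26 -> 25 -> 20 -> 160
  31 -> 30 -> 25 -> 200
  19 -> 18 -> 13 -> 104
  5 -> 4 -> -1 -> -8
  49 -> 48 -> 43 -> 344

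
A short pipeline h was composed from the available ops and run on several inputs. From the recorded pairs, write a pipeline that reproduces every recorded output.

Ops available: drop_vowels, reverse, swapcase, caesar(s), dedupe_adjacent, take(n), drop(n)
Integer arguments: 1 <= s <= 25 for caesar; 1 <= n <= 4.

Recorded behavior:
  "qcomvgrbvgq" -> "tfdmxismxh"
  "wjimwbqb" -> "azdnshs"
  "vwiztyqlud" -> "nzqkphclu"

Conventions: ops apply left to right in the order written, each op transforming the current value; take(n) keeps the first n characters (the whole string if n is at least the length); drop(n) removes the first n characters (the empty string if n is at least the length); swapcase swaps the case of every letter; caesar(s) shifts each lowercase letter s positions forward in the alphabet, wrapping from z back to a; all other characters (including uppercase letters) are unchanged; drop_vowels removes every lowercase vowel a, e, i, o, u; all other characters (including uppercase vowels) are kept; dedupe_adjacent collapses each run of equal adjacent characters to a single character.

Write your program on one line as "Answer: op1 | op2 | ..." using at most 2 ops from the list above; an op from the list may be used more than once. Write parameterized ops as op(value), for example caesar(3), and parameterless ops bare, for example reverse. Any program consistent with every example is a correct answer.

drop(1) | caesar(17)

Check, running the answer program on each example:
  "qcomvgrbvgq" -> "comvgrbvgq" -> "tfdmxismxh"
  "wjimwbqb" -> "jimwbqb" -> "azdnshs"
  "vwiztyqlud" -> "wiztyqlud" -> "nzqkphclu"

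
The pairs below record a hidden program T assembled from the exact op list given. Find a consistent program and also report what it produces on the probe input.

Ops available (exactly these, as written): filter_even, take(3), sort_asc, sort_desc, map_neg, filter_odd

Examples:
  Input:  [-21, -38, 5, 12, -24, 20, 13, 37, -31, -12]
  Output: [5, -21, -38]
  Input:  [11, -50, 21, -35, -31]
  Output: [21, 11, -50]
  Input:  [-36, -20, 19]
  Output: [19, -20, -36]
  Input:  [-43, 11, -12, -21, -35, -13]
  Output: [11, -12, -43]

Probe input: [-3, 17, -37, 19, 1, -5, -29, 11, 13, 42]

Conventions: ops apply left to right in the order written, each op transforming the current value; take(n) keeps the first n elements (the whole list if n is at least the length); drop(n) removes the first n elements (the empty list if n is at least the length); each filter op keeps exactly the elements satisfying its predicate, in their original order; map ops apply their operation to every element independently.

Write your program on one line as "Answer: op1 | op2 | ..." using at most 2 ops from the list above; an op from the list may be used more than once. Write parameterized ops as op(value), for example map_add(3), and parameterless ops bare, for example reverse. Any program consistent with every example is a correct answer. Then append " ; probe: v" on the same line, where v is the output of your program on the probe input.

take(3) | sort_desc ; probe: [17, -3, -37]

Check, running the answer program on each example:
  [-21, -38, 5, 12, -24, 20, 13, 37, -31, -12] -> [-21, -38, 5] -> [5, -21, -38]
  [11, -50, 21, -35, -31] -> [11, -50, 21] -> [21, 11, -50]
  [-36, -20, 19] -> [-36, -20, 19] -> [19, -20, -36]
  [-43, 11, -12, -21, -35, -13] -> [-43, 11, -12] -> [11, -12, -43]
  probe: [-3, 17, -37, 19, 1, -5, -29, 11, 13, 42] -> [-3, 17, -37] -> [17, -3, -37]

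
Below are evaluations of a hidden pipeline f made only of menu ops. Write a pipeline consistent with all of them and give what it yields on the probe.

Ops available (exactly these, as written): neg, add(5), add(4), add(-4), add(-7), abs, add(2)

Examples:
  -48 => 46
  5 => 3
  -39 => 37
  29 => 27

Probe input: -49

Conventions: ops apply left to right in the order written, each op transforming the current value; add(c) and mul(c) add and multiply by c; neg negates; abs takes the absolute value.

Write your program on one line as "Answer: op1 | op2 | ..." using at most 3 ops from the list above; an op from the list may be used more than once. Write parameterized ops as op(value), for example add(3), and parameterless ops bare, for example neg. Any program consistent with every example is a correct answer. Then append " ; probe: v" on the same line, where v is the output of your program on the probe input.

abs | add(5) | add(-7) ; probe: 47

Check, running the answer program on each example:
  -48 -> 48 -> 53 -> 46
  5 -> 5 -> 10 -> 3
  -39 -> 39 -> 44 -> 37
  29 -> 29 -> 34 -> 27
  probe: -49 -> 49 -> 54 -> 47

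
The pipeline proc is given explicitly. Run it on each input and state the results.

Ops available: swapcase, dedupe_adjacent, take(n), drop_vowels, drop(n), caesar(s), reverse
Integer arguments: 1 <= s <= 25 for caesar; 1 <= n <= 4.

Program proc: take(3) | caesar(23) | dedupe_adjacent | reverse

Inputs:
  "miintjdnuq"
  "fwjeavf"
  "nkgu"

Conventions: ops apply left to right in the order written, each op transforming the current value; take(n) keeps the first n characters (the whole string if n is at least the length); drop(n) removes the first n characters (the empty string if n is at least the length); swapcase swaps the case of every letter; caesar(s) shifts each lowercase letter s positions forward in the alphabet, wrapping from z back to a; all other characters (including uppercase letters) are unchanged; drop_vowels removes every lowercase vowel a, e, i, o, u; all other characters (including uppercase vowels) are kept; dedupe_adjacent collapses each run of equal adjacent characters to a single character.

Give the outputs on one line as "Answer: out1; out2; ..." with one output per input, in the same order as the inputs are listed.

Execution, op by op:
  "miintjdnuq" -> "mii" -> "jff" -> "jf" -> "fj"
  "fwjeavf" -> "fwj" -> "ctg" -> "ctg" -> "gtc"
  "nkgu" -> "nkg" -> "khd" -> "khd" -> "dhk"

"fj"; "gtc"; "dhk"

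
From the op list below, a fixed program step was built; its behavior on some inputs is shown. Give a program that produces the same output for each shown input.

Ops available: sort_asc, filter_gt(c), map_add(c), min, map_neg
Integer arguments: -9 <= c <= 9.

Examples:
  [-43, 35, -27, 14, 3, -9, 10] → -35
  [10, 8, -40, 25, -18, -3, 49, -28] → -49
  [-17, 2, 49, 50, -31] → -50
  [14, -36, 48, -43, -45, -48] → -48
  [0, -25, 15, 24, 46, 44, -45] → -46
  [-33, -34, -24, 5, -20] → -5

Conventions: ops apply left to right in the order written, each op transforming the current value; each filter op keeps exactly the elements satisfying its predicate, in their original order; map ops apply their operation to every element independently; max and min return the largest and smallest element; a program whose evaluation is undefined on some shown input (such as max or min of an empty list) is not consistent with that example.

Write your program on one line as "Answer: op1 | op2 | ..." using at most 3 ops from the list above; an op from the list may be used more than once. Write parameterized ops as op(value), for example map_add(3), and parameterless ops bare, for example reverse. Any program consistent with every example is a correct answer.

sort_asc | map_neg | min

Check, running the answer program on each example:
  [-43, 35, -27, 14, 3, -9, 10] -> [-43, -27, -9, 3, 10, 14, 35] -> [43, 27, 9, -3, -10, -14, -35] -> -35
  [10, 8, -40, 25, -18, -3, 49, -28] -> [-40, -28, -18, -3, 8, 10, 25, 49] -> [40, 28, 18, 3, -8, -10, -25, -49] -> -49
  [-17, 2, 49, 50, -31] -> [-31, -17, 2, 49, 50] -> [31, 17, -2, -49, -50] -> -50
  [14, -36, 48, -43, -45, -48] -> [-48, -45, -43, -36, 14, 48] -> [48, 45, 43, 36, -14, -48] -> -48
  [0, -25, 15, 24, 46, 44, -45] -> [-45, -25, 0, 15, 24, 44, 46] -> [45, 25, 0, -15, -24, -44, -46] -> -46
  [-33, -34, -24, 5, -20] -> [-34, -33, -24, -20, 5] -> [34, 33, 24, 20, -5] -> -5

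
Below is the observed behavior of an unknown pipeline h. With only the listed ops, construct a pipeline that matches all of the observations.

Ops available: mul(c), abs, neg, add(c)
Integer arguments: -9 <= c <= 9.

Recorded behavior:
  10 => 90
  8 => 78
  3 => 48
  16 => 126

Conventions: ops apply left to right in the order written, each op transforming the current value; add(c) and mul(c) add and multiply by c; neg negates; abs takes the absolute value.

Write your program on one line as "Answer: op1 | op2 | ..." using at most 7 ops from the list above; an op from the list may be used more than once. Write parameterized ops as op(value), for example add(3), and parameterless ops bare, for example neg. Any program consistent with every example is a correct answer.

add(-4) | neg | add(-9) | abs | mul(-6) | mul(-1)

Check, running the answer program on each example:
  10 -> 6 -> -6 -> -15 -> 15 -> -90 -> 90
  8 -> 4 -> -4 -> -13 -> 13 -> -78 -> 78
  3 -> -1 -> 1 -> -8 -> 8 -> -48 -> 48
  16 -> 12 -> -12 -> -21 -> 21 -> -126 -> 126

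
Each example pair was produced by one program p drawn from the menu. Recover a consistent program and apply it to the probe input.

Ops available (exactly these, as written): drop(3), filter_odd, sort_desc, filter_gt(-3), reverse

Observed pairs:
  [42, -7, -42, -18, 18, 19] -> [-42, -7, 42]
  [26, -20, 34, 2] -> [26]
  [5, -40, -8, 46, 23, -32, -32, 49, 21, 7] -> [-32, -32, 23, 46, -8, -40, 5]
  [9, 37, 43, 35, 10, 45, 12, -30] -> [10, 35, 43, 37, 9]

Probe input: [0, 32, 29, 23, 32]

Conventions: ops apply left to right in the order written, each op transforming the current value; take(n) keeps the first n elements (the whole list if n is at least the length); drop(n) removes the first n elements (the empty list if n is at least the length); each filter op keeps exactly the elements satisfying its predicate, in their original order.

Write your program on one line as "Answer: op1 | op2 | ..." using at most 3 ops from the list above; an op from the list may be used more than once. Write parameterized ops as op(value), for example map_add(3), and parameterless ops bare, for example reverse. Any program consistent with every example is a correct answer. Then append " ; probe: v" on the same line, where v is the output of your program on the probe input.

reverse | drop(3) ; probe: [32, 0]

Check, running the answer program on each example:
  [42, -7, -42, -18, 18, 19] -> [19, 18, -18, -42, -7, 42] -> [-42, -7, 42]
  [26, -20, 34, 2] -> [2, 34, -20, 26] -> [26]
  [5, -40, -8, 46, 23, -32, -32, 49, 21, 7] -> [7, 21, 49, -32, -32, 23, 46, -8, -40, 5] -> [-32, -32, 23, 46, -8, -40, 5]
  [9, 37, 43, 35, 10, 45, 12, -30] -> [-30, 12, 45, 10, 35, 43, 37, 9] -> [10, 35, 43, 37, 9]
  probe: [0, 32, 29, 23, 32] -> [32, 23, 29, 32, 0] -> [32, 0]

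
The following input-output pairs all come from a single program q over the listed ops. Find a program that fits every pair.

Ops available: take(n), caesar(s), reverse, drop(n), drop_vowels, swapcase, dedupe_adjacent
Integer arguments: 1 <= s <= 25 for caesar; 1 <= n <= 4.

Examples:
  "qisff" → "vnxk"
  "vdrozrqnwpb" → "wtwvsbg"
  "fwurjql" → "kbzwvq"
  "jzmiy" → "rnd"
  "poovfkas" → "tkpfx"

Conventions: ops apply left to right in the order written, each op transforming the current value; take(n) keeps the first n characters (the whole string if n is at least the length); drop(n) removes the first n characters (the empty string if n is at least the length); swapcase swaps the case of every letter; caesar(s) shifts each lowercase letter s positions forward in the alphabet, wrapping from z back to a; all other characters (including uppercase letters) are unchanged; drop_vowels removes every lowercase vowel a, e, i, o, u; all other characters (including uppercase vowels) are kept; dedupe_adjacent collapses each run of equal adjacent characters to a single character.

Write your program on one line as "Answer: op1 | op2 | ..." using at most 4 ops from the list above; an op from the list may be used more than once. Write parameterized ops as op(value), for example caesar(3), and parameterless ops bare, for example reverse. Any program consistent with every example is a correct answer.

dedupe_adjacent | caesar(5) | drop_vowels

Check, running the answer program on each example:
  "qisff" -> "qisf" -> "vnxk" -> "vnxk"
  "vdrozrqnwpb" -> "vdrozrqnwpb" -> "aiwtewvsbug" -> "wtwvsbg"
  "fwurjql" -> "fwurjql" -> "kbzwovq" -> "kbzwvq"
  "jzmiy" -> "jzmiy" -> "oernd" -> "rnd"
  "poovfkas" -> "povfkas" -> "utakpfx" -> "tkpfx"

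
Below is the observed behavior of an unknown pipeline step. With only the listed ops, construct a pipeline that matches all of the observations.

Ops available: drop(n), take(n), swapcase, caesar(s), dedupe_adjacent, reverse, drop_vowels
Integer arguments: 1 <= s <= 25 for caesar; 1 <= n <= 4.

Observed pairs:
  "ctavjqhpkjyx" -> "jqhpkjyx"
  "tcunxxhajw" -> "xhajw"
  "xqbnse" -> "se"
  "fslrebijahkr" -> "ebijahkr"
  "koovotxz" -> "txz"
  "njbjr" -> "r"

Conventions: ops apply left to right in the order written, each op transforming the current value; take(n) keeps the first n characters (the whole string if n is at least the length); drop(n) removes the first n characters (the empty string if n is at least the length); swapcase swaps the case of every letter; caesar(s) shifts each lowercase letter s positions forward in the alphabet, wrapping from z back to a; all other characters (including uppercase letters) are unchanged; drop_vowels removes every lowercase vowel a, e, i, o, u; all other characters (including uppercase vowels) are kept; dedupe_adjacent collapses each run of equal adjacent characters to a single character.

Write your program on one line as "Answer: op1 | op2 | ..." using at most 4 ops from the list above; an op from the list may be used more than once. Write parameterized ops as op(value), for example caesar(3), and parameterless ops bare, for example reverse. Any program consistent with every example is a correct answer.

dedupe_adjacent | drop(2) | drop(2)

Check, running the answer program on each example:
  "ctavjqhpkjyx" -> "ctavjqhpkjyx" -> "avjqhpkjyx" -> "jqhpkjyx"
  "tcunxxhajw" -> "tcunxhajw" -> "unxhajw" -> "xhajw"
  "xqbnse" -> "xqbnse" -> "bnse" -> "se"
  "fslrebijahkr" -> "fslrebijahkr" -> "lrebijahkr" -> "ebijahkr"
  "koovotxz" -> "kovotxz" -> "votxz" -> "txz"
  "njbjr" -> "njbjr" -> "bjr" -> "r"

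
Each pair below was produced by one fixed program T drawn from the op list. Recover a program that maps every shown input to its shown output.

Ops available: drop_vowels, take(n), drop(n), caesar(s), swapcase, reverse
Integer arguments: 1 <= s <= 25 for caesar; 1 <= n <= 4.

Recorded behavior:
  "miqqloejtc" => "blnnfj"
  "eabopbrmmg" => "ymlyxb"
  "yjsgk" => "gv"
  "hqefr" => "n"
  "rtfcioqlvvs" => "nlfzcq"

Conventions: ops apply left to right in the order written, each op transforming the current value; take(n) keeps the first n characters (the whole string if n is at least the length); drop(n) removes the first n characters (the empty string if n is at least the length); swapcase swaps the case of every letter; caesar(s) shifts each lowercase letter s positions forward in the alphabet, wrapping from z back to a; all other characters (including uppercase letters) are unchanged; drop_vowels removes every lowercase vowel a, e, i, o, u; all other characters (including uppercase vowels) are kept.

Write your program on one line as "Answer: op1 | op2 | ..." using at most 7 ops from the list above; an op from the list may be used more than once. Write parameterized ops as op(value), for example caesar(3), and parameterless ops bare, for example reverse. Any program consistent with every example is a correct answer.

swapcase | reverse | swapcase | caesar(23) | drop(3) | drop_vowels

Check, running the answer program on each example:
  "miqqloejtc" -> "MIQQLOEJTC" -> "CTJEOLQQIM" -> "ctjeolqqim" -> "zqgblinnfj" -> "blinnfj" -> "blnnfj"
  "eabopbrmmg" -> "EABOPBRMMG" -> "GMMRBPOBAE" -> "gmmrbpobae" -> "djjoymlyxb" -> "oymlyxb" -> "ymlyxb"
  "yjsgk" -> "YJSGK" -> "KGSJY" -> "kgsjy" -> "hdpgv" -> "gv" -> "gv"
  "hqefr" -> "HQEFR" -> "RFEQH" -> "rfeqh" -> "ocbne" -> "ne" -> "n"
  "rtfcioqlvvs" -> "RTFCIOQLVVS" -> "SVVLQOICFTR" -> "svvlqoicftr" -> "pssinlfzcqo" -> "inlfzcqo" -> "nlfzcq"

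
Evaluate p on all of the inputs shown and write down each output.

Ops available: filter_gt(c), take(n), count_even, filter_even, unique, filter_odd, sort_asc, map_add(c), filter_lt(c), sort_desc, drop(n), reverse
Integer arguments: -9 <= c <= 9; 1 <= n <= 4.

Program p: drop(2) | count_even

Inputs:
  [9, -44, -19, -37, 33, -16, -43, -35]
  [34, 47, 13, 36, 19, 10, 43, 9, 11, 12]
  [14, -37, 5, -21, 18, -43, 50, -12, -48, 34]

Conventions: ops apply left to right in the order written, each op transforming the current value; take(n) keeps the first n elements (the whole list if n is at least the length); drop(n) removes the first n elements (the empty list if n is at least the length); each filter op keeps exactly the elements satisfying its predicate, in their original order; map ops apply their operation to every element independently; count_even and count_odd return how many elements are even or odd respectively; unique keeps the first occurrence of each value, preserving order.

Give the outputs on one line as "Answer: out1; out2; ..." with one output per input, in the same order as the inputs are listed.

1; 3; 5

Execution, op by op:
  [9, -44, -19, -37, 33, -16, -43, -35] -> [-19, -37, 33, -16, -43, -35] -> 1
  [34, 47, 13, 36, 19, 10, 43, 9, 11, 12] -> [13, 36, 19, 10, 43, 9, 11, 12] -> 3
  [14, -37, 5, -21, 18, -43, 50, -12, -48, 34] -> [5, -21, 18, -43, 50, -12, -48, 34] -> 5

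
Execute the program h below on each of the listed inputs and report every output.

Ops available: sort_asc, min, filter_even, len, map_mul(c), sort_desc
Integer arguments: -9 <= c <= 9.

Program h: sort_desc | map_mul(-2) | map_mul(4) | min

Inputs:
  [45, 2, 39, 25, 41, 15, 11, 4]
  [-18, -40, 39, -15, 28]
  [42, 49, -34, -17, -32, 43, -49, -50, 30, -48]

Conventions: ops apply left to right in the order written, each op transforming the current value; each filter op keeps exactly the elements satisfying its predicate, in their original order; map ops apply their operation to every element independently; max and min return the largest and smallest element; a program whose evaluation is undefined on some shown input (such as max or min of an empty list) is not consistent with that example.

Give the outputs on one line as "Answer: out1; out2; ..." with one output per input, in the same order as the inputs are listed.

Execution, op by op:
  [45, 2, 39, 25, 41, 15, 11, 4] -> [45, 41, 39, 25, 15, 11, 4, 2] -> [-90, -82, -78, -50, -30, -22, -8, -4] -> [-360, -328, -312, -200, -120, -88, -32, -16] -> -360
  [-18, -40, 39, -15, 28] -> [39, 28, -15, -18, -40] -> [-78, -56, 30, 36, 80] -> [-312, -224, 120, 144, 320] -> -312
  [42, 49, -34, -17, -32, 43, -49, -50, 30, -48] -> [49, 43, 42, 30, -17, -32, -34, -48, -49, -50] -> [-98, -86, -84, -60, 34, 64, 68, 96, 98, 100] -> [-392, -344, -336, -240, 136, 256, 272, 384, 392, 400] -> -392

-360; -312; -392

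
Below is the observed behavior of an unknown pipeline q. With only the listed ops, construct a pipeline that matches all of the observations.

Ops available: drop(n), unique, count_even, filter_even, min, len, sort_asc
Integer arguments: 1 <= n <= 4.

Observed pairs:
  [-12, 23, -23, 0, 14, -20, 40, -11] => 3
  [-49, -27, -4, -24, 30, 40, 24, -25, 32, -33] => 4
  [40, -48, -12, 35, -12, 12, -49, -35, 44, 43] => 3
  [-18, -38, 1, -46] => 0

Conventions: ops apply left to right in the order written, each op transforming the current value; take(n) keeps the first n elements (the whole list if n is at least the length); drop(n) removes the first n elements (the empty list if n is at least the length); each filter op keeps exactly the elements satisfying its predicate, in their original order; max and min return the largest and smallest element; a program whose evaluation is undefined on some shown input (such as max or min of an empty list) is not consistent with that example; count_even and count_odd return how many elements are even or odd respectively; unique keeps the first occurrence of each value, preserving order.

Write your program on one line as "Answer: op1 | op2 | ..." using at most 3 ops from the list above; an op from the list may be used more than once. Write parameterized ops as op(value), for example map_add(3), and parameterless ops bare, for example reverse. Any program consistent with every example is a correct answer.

drop(4) | filter_even | count_even

Check, running the answer program on each example:
  [-12, 23, -23, 0, 14, -20, 40, -11] -> [14, -20, 40, -11] -> [14, -20, 40] -> 3
  [-49, -27, -4, -24, 30, 40, 24, -25, 32, -33] -> [30, 40, 24, -25, 32, -33] -> [30, 40, 24, 32] -> 4
  [40, -48, -12, 35, -12, 12, -49, -35, 44, 43] -> [-12, 12, -49, -35, 44, 43] -> [-12, 12, 44] -> 3
  [-18, -38, 1, -46] -> [] -> [] -> 0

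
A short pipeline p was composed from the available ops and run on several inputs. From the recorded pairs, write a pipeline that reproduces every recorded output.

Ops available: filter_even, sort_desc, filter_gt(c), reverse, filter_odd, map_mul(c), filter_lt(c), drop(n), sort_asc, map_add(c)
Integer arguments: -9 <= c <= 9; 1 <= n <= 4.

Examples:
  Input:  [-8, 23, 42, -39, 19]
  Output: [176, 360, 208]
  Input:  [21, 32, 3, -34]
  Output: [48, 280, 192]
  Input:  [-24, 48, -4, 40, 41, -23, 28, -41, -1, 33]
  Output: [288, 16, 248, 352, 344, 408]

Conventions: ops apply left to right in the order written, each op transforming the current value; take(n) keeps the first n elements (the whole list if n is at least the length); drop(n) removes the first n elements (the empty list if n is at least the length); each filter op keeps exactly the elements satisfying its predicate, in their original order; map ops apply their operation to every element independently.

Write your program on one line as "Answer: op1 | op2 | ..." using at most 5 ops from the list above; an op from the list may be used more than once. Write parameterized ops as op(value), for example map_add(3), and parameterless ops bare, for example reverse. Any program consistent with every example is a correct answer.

map_add(3) | map_mul(8) | reverse | filter_gt(0)

Check, running the answer program on each example:
  [-8, 23, 42, -39, 19] -> [-5, 26, 45, -36, 22] -> [-40, 208, 360, -288, 176] -> [176, -288, 360, 208, -40] -> [176, 360, 208]
  [21, 32, 3, -34] -> [24, 35, 6, -31] -> [192, 280, 48, -248] -> [-248, 48, 280, 192] -> [48, 280, 192]
  [-24, 48, -4, 40, 41, -23, 28, -41, -1, 33] -> [-21, 51, -1, 43, 44, -20, 31, -38, 2, 36] -> [-168, 408, -8, 344, 352, -160, 248, -304, 16, 288] -> [288, 16, -304, 248, -160, 352, 344, -8, 408, -168] -> [288, 16, 248, 352, 344, 408]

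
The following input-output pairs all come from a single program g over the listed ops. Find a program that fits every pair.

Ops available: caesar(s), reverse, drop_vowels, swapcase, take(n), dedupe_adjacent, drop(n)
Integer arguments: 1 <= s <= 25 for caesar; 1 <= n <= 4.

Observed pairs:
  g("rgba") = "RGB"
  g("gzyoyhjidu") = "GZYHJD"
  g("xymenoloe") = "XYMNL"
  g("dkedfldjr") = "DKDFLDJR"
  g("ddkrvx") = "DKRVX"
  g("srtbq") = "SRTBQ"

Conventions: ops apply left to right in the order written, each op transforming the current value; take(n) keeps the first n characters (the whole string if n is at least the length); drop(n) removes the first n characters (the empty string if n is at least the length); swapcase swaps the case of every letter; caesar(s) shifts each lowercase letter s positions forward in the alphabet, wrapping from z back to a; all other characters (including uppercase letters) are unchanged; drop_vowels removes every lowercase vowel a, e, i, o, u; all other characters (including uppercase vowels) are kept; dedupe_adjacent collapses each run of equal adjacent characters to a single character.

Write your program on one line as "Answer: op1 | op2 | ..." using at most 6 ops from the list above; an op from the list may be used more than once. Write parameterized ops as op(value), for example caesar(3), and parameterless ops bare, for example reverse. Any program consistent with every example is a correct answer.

drop_vowels | reverse | dedupe_adjacent | reverse | swapcase

Check, running the answer program on each example:
  "rgba" -> "rgb" -> "bgr" -> "bgr" -> "rgb" -> "RGB"
  "gzyoyhjidu" -> "gzyyhjd" -> "djhyyzg" -> "djhyzg" -> "gzyhjd" -> "GZYHJD"
  "xymenoloe" -> "xymnl" -> "lnmyx" -> "lnmyx" -> "xymnl" -> "XYMNL"
  "dkedfldjr" -> "dkdfldjr" -> "rjdlfdkd" -> "rjdlfdkd" -> "dkdfldjr" -> "DKDFLDJR"
  "ddkrvx" -> "ddkrvx" -> "xvrkdd" -> "xvrkd" -> "dkrvx" -> "DKRVX"
  "srtbq" -> "srtbq" -> "qbtrs" -> "qbtrs" -> "srtbq" -> "SRTBQ"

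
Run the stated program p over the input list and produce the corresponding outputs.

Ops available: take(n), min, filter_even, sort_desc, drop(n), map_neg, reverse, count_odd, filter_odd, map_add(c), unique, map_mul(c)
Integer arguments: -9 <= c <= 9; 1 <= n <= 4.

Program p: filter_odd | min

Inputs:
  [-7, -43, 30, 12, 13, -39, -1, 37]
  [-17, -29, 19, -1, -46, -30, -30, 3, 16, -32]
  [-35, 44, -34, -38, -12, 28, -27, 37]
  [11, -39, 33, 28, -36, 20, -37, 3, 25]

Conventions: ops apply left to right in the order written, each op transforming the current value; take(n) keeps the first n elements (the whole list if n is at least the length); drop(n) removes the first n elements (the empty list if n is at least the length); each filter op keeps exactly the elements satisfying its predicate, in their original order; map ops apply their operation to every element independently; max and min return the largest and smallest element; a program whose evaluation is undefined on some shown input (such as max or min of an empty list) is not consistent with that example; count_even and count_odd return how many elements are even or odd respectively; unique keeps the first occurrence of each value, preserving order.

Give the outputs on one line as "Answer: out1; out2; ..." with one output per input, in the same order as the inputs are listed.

-43; -29; -35; -39

Execution, op by op:
  [-7, -43, 30, 12, 13, -39, -1, 37] -> [-7, -43, 13, -39, -1, 37] -> -43
  [-17, -29, 19, -1, -46, -30, -30, 3, 16, -32] -> [-17, -29, 19, -1, 3] -> -29
  [-35, 44, -34, -38, -12, 28, -27, 37] -> [-35, -27, 37] -> -35
  [11, -39, 33, 28, -36, 20, -37, 3, 25] -> [11, -39, 33, -37, 3, 25] -> -39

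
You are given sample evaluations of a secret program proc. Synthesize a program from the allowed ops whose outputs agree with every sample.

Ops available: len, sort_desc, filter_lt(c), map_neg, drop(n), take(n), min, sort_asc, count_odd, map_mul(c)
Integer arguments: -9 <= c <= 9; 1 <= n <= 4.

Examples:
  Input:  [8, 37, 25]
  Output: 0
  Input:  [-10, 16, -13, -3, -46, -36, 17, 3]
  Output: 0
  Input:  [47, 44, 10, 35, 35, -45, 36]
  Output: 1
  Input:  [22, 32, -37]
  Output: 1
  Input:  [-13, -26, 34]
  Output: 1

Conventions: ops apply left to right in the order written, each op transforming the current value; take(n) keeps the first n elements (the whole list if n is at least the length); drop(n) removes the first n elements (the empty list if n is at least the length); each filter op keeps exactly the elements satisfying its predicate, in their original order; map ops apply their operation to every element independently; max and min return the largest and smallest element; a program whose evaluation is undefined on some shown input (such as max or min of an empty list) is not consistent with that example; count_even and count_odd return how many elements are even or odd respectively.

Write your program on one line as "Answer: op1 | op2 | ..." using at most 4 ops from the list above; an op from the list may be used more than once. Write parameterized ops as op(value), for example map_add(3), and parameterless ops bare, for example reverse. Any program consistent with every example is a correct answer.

filter_lt(-1) | take(1) | count_odd

Check, running the answer program on each example:
  [8, 37, 25] -> [] -> [] -> 0
  [-10, 16, -13, -3, -46, -36, 17, 3] -> [-10, -13, -3, -46, -36] -> [-10] -> 0
  [47, 44, 10, 35, 35, -45, 36] -> [-45] -> [-45] -> 1
  [22, 32, -37] -> [-37] -> [-37] -> 1
  [-13, -26, 34] -> [-13, -26] -> [-13] -> 1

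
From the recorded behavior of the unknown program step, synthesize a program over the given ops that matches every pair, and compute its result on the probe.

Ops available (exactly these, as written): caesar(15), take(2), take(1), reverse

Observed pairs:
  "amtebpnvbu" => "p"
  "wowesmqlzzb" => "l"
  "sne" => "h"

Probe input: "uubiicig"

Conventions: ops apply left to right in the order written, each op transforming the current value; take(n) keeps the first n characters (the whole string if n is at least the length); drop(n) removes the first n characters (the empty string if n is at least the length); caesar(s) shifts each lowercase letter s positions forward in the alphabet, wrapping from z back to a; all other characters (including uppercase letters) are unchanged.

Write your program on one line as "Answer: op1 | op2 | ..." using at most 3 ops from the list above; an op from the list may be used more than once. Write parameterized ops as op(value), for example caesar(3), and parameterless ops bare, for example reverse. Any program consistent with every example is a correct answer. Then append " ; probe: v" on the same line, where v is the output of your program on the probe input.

take(1) | caesar(15) ; probe: "j"

Check, running the answer program on each example:
  "amtebpnvbu" -> "a" -> "p"
  "wowesmqlzzb" -> "w" -> "l"
  "sne" -> "s" -> "h"
  probe: "uubiicig" -> "u" -> "j"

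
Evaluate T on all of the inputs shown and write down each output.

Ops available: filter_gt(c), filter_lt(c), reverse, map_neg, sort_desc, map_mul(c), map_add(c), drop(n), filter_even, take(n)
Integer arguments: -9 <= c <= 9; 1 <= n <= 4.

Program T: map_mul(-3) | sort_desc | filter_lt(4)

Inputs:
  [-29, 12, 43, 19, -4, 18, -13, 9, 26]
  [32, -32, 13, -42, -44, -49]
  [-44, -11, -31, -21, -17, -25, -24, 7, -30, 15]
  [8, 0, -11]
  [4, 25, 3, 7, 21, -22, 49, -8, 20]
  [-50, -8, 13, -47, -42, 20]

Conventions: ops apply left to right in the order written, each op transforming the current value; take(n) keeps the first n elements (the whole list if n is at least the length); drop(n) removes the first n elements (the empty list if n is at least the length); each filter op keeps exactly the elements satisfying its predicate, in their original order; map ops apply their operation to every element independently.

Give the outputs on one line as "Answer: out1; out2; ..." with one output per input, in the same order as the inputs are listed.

Execution, op by op:
  [-29, 12, 43, 19, -4, 18, -13, 9, 26] -> [87, -36, -129, -57, 12, -54, 39, -27, -78] -> [87, 39, 12, -27, -36, -54, -57, -78, -129] -> [-27, -36, -54, -57, -78, -129]
  [32, -32, 13, -42, -44, -49] -> [-96, 96, -39, 126, 132, 147] -> [147, 132, 126, 96, -39, -96] -> [-39, -96]
  [-44, -11, -31, -21, -17, -25, -24, 7, -30, 15] -> [132, 33, 93, 63, 51, 75, 72, -21, 90, -45] -> [132, 93, 90, 75, 72, 63, 51, 33, -21, -45] -> [-21, -45]
  [8, 0, -11] -> [-24, 0, 33] -> [33, 0, -24] -> [0, -24]
  [4, 25, 3, 7, 21, -22, 49, -8, 20] -> [-12, -75, -9, -21, -63, 66, -147, 24, -60] -> [66, 24, -9, -12, -21, -60, -63, -75, -147] -> [-9, -12, -21, -60, -63, -75, -147]
  [-50, -8, 13, -47, -42, 20] -> [150, 24, -39, 141, 126, -60] -> [150, 141, 126, 24, -39, -60] -> [-39, -60]

[-27, -36, -54, -57, -78, -129]; [-39, -96]; [-21, -45]; [0, -24]; [-9, -12, -21, -60, -63, -75, -147]; [-39, -60]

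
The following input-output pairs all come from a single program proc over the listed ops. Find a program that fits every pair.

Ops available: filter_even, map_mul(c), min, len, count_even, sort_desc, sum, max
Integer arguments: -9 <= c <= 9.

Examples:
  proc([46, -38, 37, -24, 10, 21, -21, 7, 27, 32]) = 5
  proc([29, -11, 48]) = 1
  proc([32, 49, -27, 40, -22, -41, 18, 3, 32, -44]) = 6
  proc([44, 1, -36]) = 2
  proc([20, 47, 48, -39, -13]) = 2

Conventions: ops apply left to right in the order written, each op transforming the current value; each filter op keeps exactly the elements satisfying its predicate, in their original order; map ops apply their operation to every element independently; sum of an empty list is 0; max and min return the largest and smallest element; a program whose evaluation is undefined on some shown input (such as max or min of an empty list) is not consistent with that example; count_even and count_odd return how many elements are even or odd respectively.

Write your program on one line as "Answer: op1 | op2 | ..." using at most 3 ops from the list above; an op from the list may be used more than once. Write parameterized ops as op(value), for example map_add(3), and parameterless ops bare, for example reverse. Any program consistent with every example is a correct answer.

filter_even | len

Check, running the answer program on each example:
  [46, -38, 37, -24, 10, 21, -21, 7, 27, 32] -> [46, -38, -24, 10, 32] -> 5
  [29, -11, 48] -> [48] -> 1
  [32, 49, -27, 40, -22, -41, 18, 3, 32, -44] -> [32, 40, -22, 18, 32, -44] -> 6
  [44, 1, -36] -> [44, -36] -> 2
  [20, 47, 48, -39, -13] -> [20, 48] -> 2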